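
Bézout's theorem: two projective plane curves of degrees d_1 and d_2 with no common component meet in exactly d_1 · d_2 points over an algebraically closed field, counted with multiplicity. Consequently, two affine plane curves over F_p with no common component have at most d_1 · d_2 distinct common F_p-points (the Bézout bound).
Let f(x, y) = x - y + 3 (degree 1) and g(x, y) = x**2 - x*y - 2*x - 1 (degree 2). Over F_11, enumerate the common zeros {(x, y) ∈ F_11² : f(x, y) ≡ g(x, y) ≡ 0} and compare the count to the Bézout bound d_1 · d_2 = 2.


Common zeros: {(2, 5)}; count = 1; Bézout bound = 2.

deg(f) = 1, deg(g) = 2, so Bézout bound = 2.
Scan x ∈ F_11. For each x, list the y ∈ F_11 with f(x, y) ≡ 0 and those with g(x, y) ≡ 0 (mod 11); the common zeros in that column are the intersection.
  x = 0: f ≡ 0 at y ∈ {3}; g ≡ 0 at y ∈ ∅; common: ∅.
  x = 1: f ≡ 0 at y ∈ {4}; g ≡ 0 at y ∈ {9}; common: ∅.
  x = 2: f ≡ 0 at y ∈ {5}; g ≡ 0 at y ∈ {5}; common: {5}.
  x = 3: f ≡ 0 at y ∈ {6}; g ≡ 0 at y ∈ {8}; common: ∅.
  x = 4: f ≡ 0 at y ∈ {7}; g ≡ 0 at y ∈ {10}; common: ∅.
  x = 5: f ≡ 0 at y ∈ {8}; g ≡ 0 at y ∈ {5}; common: ∅.
  x = 6: f ≡ 0 at y ∈ {9}; g ≡ 0 at y ∈ {2}; common: ∅.
  x = 7: f ≡ 0 at y ∈ {10}; g ≡ 0 at y ∈ {8}; common: ∅.
  x = 8: f ≡ 0 at y ∈ {0}; g ≡ 0 at y ∈ {10}; common: ∅.
  x = 9: f ≡ 0 at y ∈ {1}; g ≡ 0 at y ∈ {2}; common: ∅.
  x = 10: f ≡ 0 at y ∈ {2}; g ≡ 0 at y ∈ {9}; common: ∅.
Collecting: common zeros = {(2, 5)}, so the count is 1.
Comparison with the Bézout bound: 1 ≤ 2 = deg(f)·deg(g), as expected for curves with no common component (the affine F_11-count falls short of the bound because intersections may lie at infinity, over extension fields, or carry multiplicity).


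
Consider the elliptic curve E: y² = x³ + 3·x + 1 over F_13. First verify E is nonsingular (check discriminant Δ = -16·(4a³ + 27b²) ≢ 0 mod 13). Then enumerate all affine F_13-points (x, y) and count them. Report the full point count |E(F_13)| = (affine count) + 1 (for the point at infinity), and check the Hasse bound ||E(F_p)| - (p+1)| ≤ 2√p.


Affine points = {(0, 1), (0, 12), (4, 5), (4, 8), (6, 1), (6, 12), (7, 1), (7, 12), (8, 2), (8, 11), (9, 4), (9, 9), (10, 2), (10, 11), (11, 0), (12, 6), (12, 7)}; affine count = 17; |E(F_13)| = 18.

Discriminant check: Δ ∝ 4a³ + 27b² = 4·3³ + 27·1² = 4·27 + 27·1 ≡ 5 (mod 13). Nonzero ⇒ E is nonsingular.
For each x ∈ F_13, compute rhs = x³ + 3·x + 1 mod 13, then count y ∈ F_13 with y² ≡ rhs.
  x = 0: rhs = 1, matching y values: 1, 12 (2 points).
  x = 1: rhs = 5, matching y values: none (0 points).
  x = 2: rhs = 2, matching y values: none (0 points).
  x = 3: rhs = 11, matching y values: none (0 points).
  x = 4: rhs = 12, matching y values: 5, 8 (2 points).
  x = 5: rhs = 11, matching y values: none (0 points).
  x = 6: rhs = 1, matching y values: 1, 12 (2 points).
  x = 7: rhs = 1, matching y values: 1, 12 (2 points).
  x = 8: rhs = 4, matching y values: 2, 11 (2 points).
  x = 9: rhs = 3, matching y values: 4, 9 (2 points).
  x = 10: rhs = 4, matching y values: 2, 11 (2 points).
  x = 11: rhs = 0, matching y values: 0 (1 points).
  x = 12: rhs = 10, matching y values: 6, 7 (2 points).
Total affine count: 17.
Full point count |E(F_13)| = 17 + 1 = 18.
Hasse bound: |18 − (13+1)| = |4| = 4 ≤ 2√13 ≈ 7.2111 ✓.


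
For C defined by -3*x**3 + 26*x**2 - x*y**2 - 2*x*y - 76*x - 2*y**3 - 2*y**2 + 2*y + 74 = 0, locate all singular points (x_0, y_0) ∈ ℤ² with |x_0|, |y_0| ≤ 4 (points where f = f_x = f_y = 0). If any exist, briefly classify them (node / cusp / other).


Singular points: {(3, -1)}; classification: node.

Compute partial derivatives:
  f_x = -9*x**2 + 52*x - y**2 - 2*y - 76.
  f_y = -2*x*y - 2*x - 6*y**2 - 4*y + 2.
Scan x_0 ∈ {−4, ..., 4}. For each x_0, f_y(x_0, y) is a polynomial in y; find its integer roots y ∈ {−4, ..., 4}, then test f_x and f at those candidates.
  x = -4: f_y(-4, y) = -6*y**2 + 4*y + 10; vanishes at y ∈ {-1}. (-4, -1): f_x = -427 ≠ 0.
  x = -3: f_y(-3, y) = -6*y**2 + 2*y + 8; vanishes at y ∈ {-1}. (-3, -1): f_x = -312 ≠ 0.
  x = -2: f_y(-2, y) = 6 - 6*y**2; vanishes at y ∈ {-1, 1}. (-2, -1): f_x = -215 ≠ 0; (-2, 1): f_x = -219 ≠ 0.
  x = -1: f_y(-1, y) = -6*y**2 - 2*y + 4; vanishes at y ∈ {-1}. (-1, -1): f_x = -136 ≠ 0.
  x = 0: f_y(0, y) = -6*y**2 - 4*y + 2; vanishes at y ∈ {-1}. (0, -1): f_x = -75 ≠ 0.
  x = 1: f_y(1, y) = -6*y**2 - 6*y; vanishes at y ∈ {-1, 0}. (1, -1): f_x = -32 ≠ 0; (1, 0): f_x = -33 ≠ 0.
  x = 2: f_y(2, y) = -6*y**2 - 8*y - 2; vanishes at y ∈ {-1}. (2, -1): f_x = -7 ≠ 0.
  x = 3: f_y(3, y) = -6*y**2 - 10*y - 4; vanishes at y ∈ {-1}. (3, -1): f_x = 0, f = 0 — SINGULAR.
  x = 4: f_y(4, y) = -6*y**2 - 12*y - 6; vanishes at y ∈ {-1}. (4, -1): f_x = -11 ≠ 0.
Only singular point on the grid: (3, -1).
Classify: substitute x = 3 + u, y = -1 + v and expand: f = -3*u**3 - u**2 - u*v**2 - 2*v**3 + v**2.
No constant or linear terms (consistent with a singular point). Quadratic part: -u**2 + v**2. Cubic part: -3*u**3 - u*v**2 - 2*v**3.
The quadratic part v**2 - u**2 = (v − u)(v + u) splits into two distinct linear factors, so there are two distinct tangent lines y − -1 = ±(x − 3) — this is a node (ordinary double point).
Classification: node.


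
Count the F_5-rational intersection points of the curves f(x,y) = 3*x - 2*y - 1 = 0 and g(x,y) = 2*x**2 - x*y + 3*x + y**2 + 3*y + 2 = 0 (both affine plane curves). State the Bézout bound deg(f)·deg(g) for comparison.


Common zeros: {(1, 1), (3, 4)}; count = 2; Bézout bound = 2.

deg(f) = 1, deg(g) = 2, so Bézout bound = 2.
Scan x ∈ F_5. For each x, list the y ∈ F_5 with f(x, y) ≡ 0 and those with g(x, y) ≡ 0 (mod 5); the common zeros in that column are the intersection.
  x = 0: f ≡ 0 at y ∈ {2}; g ≡ 0 at y ∈ {3, 4}; common: ∅.
  x = 1: f ≡ 0 at y ∈ {1}; g ≡ 0 at y ∈ {1, 2}; common: {1}.
  x = 2: f ≡ 0 at y ∈ {0}; g ≡ 0 at y ∈ ∅; common: ∅.
  x = 3: f ≡ 0 at y ∈ {4}; g ≡ 0 at y ∈ {1, 4}; common: {4}.
  x = 4: f ≡ 0 at y ∈ {3}; g ≡ 0 at y ∈ ∅; common: ∅.
Collecting: common zeros = {(1, 1), (3, 4)}, so the count is 2.
Comparison with the Bézout bound: 2 ≤ 2 = deg(f)·deg(g), as expected for curves with no common component (the bound is attained).


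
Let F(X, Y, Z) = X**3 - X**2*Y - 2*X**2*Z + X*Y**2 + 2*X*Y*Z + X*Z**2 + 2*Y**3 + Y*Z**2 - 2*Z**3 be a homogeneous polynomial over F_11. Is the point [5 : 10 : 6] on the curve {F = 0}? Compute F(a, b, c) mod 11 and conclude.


F(5,10,6) ≡ 0 (mod 11); P is on the curve.

Evaluate F(5, 10, 6) term-by-term (mod 11).
  X**3 ↦ 1·125·1·1 = 125
  -X**2*Y ↦ -1·25·10·1 = -250
  -2*X**2*Z ↦ -2·25·1·6 = -300
  X*Y**2 ↦ 1·5·100·1 = 500
  2*X*Y*Z ↦ 2·5·10·6 = 600
  X*Z**2 ↦ 1·5·1·36 = 180
  2*Y**3 ↦ 2·1·1000·1 = 2000
  Y*Z**2 ↦ 1·1·10·36 = 360
  -2*Z**3 ↦ -2·1·1·216 = -432
Sum: F(5, 10, 6) = (125) + (-250) + (-300) + (500) + (600) + (180) + (2000) + (360) + (-432) = 2783.
Reducing mod 11: 2783 ≡ 0 (mod 11).
Since F(a, b, c) ≡ 0 (mod 11), P lies on the curve.


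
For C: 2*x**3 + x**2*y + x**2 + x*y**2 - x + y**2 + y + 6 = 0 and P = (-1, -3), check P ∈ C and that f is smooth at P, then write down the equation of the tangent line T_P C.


Tangent line at P: 18*x + 2*y + 24 = 0.

Step 1: f(-1, -3) = 0, so P lies on C.
Step 2: partial derivatives
  f_x(x, y) = 6*x**2 + 2*x*y + 2*x + y**2 - 1, f_y(x, y) = x**2 + 2*x*y + 2*y + 1.
  f_x(P) = 18, f_y(P) = 2 (gradient nonzero, so P is smooth).
Step 3: tangent line at P: 18·(x − -1) + 2·(y − -3) = 0.
Expanding: 18*x + 2*y + 24 = 0.


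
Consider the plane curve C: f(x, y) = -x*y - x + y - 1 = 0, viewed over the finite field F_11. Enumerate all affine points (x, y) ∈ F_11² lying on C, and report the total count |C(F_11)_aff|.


Affine F_11-points: {(0, 1), (2, 8), (3, 9), (4, 2), (5, 4), (6, 3), (7, 6), (8, 5), (9, 7), (10, 0)}; count = 10.

For each of the 121 pairs (x, y) ∈ F_11², evaluate f(x, y) mod 11. Record the zeros.
  x = 0: [0↦10, 1↦0, 2↦1, 3↦2, 4↦3, 5↦4, 6↦5, 7↦6, 8↦7, 9↦8, 10↦9]  zeros at y ∈ {1}
  x = 1: [0↦9, 1↦9, 2↦9, 3↦9, 4↦9, 5↦9, 6↦9, 7↦9, 8↦9, 9↦9, 10↦9]  zeros at y ∈ ∅
  x = 2: [0↦8, 1↦7, 2↦6, 3↦5, 4↦4, 5↦3, 6↦2, 7↦1, 8↦0, 9↦10, 10↦9]  zeros at y ∈ {8}
  x = 3: [0↦7, 1↦5, 2↦3, 3↦1, 4↦10, 5↦8, 6↦6, 7↦4, 8↦2, 9↦0, 10↦9]  zeros at y ∈ {9}
  x = 4: [0↦6, 1↦3, 2↦0, 3↦8, 4↦5, 5↦2, 6↦10, 7↦7, 8↦4, 9↦1, 10↦9]  zeros at y ∈ {2}
  x = 5: [0↦5, 1↦1, 2↦8, 3↦4, 4↦0, 5↦7, 6↦3, 7↦10, 8↦6, 9↦2, 10↦9]  zeros at y ∈ {4}
  x = 6: [0↦4, 1↦10, 2↦5, 3↦0, 4↦6, 5↦1, 6↦7, 7↦2, 8↦8, 9↦3, 10↦9]  zeros at y ∈ {3}
  x = 7: [0↦3, 1↦8, 2↦2, 3↦7, 4↦1, 5↦6, 6↦0, 7↦5, 8↦10, 9↦4, 10↦9]  zeros at y ∈ {6}
  x = 8: [0↦2, 1↦6, 2↦10, 3↦3, 4↦7, 5↦0, 6↦4, 7↦8, 8↦1, 9↦5, 10↦9]  zeros at y ∈ {5}
  x = 9: [0↦1, 1↦4, 2↦7, 3↦10, 4↦2, 5↦5, 6↦8, 7↦0, 8↦3, 9↦6, 10↦9]  zeros at y ∈ {7}
  x = 10: [0↦0, 1↦2, 2↦4, 3↦6, 4↦8, 5↦10, 6↦1, 7↦3, 8↦5, 9↦7, 10↦9]  zeros at y ∈ {0}
Collecting zeros: affine points = {(0, 1), (2, 8), (3, 9), (4, 2), (5, 4), (6, 3), (7, 6), (8, 5), (9, 7), (10, 0)}.
Total count |C(F_11)_aff| = 10.


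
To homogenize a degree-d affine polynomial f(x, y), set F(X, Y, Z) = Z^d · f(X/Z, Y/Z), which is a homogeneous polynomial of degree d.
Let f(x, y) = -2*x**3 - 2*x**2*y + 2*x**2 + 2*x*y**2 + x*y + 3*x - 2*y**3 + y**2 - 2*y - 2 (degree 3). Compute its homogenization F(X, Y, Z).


F(X, Y, Z) = -2*X**3 - 2*X**2*Y + 2*X**2*Z + 2*X*Y**2 + X*Y*Z + 3*X*Z**2 - 2*Y**3 + Y**2*Z - 2*Y*Z**2 - 2*Z**3

deg(f) = 3.
Substitute x = X/Z, y = Y/Z into f, then multiply by Z^3.
  monomial -2·x^3·y^0 ↦ -2·X^3·Y^0·Z^0.
  monomial -2·x^2·y^1 ↦ -2·X^2·Y^1·Z^0.
  monomial 2·x^2·y^0 ↦ 2·X^2·Y^0·Z^1.
  monomial 2·x^1·y^2 ↦ 2·X^1·Y^2·Z^0.
  monomial 1·x^1·y^1 ↦ 1·X^1·Y^1·Z^1.
  monomial 3·x^1·y^0 ↦ 3·X^1·Y^0·Z^2.
  monomial -2·x^0·y^3 ↦ -2·X^0·Y^3·Z^0.
  monomial 1·x^0·y^2 ↦ 1·X^0·Y^2·Z^1.
  monomial -2·x^0·y^1 ↦ -2·X^0·Y^1·Z^2.
  monomial -2·x^0·y^0 ↦ -2·X^0·Y^0·Z^3.
Collecting: F(X, Y, Z) = -2*X**3 - 2*X**2*Y + 2*X**2*Z + 2*X*Y**2 + X*Y*Z + 3*X*Z**2 - 2*Y**3 + Y**2*Z - 2*Y*Z**2 - 2*Z**3.


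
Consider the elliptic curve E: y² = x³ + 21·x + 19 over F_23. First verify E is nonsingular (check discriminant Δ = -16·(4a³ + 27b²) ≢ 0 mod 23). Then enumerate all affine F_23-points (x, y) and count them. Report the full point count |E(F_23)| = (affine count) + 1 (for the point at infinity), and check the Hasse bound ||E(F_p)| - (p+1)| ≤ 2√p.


Affine points = {(1, 8), (1, 15), (2, 0), (4, 11), (4, 12), (6, 4), (6, 19), (7, 7), (7, 16), (8, 3), (8, 20), (15, 11), (15, 12), (16, 9), (16, 14), (19, 3), (19, 20)}; affine count = 17; |E(F_23)| = 18.

Discriminant check: Δ ∝ 4a³ + 27b² = 4·21³ + 27·19² = 4·9261 + 27·361 ≡ 9 (mod 23). Nonzero ⇒ E is nonsingular.
For each x ∈ F_23, compute rhs = x³ + 21·x + 19 mod 23, then count y ∈ F_23 with y² ≡ rhs.
  x = 0: rhs = 19, matching y values: none (0 points).
  x = 1: rhs = 18, matching y values: 8, 15 (2 points).
  x = 2: rhs = 0, matching y values: 0 (1 points).
  x = 3: rhs = 17, matching y values: none (0 points).
  x = 4: rhs = 6, matching y values: 11, 12 (2 points).
  x = 5: rhs = 19, matching y values: none (0 points).
  x = 6: rhs = 16, matching y values: 4, 19 (2 points).
  x = 7: rhs = 3, matching y values: 7, 16 (2 points).
  x = 8: rhs = 9, matching y values: 3, 20 (2 points).
  x = 9: rhs = 17, matching y values: none (0 points).
  x = 10: rhs = 10, matching y values: none (0 points).
  x = 11: rhs = 17, matching y values: none (0 points).
  x = 12: rhs = 21, matching y values: none (0 points).
  x = 13: rhs = 5, matching y values: none (0 points).
  x = 14: rhs = 21, matching y values: none (0 points).
  x = 15: rhs = 6, matching y values: 11, 12 (2 points).
  x = 16: rhs = 12, matching y values: 9, 14 (2 points).
  x = 17: rhs = 22, matching y values: none (0 points).
  x = 18: rhs = 19, matching y values: none (0 points).
  x = 19: rhs = 9, matching y values: 3, 20 (2 points).
  x = 20: rhs = 21, matching y values: none (0 points).
  x = 21: rhs = 15, matching y values: none (0 points).
  x = 22: rhs = 20, matching y values: none (0 points).
Total affine count: 17.
Full point count |E(F_23)| = 17 + 1 = 18.
Hasse bound: |18 − (23+1)| = |-6| = 6 ≤ 2√23 ≈ 9.5917 ✓.


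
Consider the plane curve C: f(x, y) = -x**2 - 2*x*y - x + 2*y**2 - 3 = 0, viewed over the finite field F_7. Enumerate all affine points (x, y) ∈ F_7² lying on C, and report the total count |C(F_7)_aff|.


Affine F_7-points: {(1, 3), (1, 5), (2, 4), (2, 5), (3, 4), (3, 6), (5, 6), (6, 3)}; count = 8.

For each of the 49 pairs (x, y) ∈ F_7², evaluate f(x, y) mod 7. Record the zeros.
  x = 0: [0↦4, 1↦6, 2↦5, 3↦1, 4↦1, 5↦5, 6↦6]  zeros at y ∈ ∅
  x = 1: [0↦2, 1↦2, 2↦6, 3↦0, 4↦5, 5↦0, 6↦6]  zeros at y ∈ {3, 5}
  x = 2: [0↦5, 1↦3, 2↦5, 3↦4, 4↦0, 5↦0, 6↦4]  zeros at y ∈ {4, 5}
  x = 3: [0↦6, 1↦2, 2↦2, 3↦6, 4↦0, 5↦5, 6↦0]  zeros at y ∈ {4, 6}
  x = 4: [0↦5, 1↦6, 2↦4, 3↦6, 4↦5, 5↦1, 6↦1]  zeros at y ∈ ∅
  x = 5: [0↦2, 1↦1, 2↦4, 3↦4, 4↦1, 5↦2, 6↦0]  zeros at y ∈ {6}
  x = 6: [0↦4, 1↦1, 2↦2, 3↦0, 4↦2, 5↦1, 6↦4]  zeros at y ∈ {3}
Collecting zeros: affine points = {(1, 3), (1, 5), (2, 4), (2, 5), (3, 4), (3, 6), (5, 6), (6, 3)}.
Total count |C(F_7)_aff| = 8.


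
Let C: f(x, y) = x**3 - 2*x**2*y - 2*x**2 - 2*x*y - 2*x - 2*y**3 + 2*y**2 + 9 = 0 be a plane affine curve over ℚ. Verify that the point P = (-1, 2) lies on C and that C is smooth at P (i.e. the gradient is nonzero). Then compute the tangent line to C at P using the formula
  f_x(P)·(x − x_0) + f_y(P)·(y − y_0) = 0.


Tangent line at P: 9*x - 16*y + 41 = 0.

Step 1: f(-1, 2) = 0, so P lies on C.
Step 2: partial derivatives
  f_x(x, y) = 3*x**2 - 4*x*y - 4*x - 2*y - 2, f_y(x, y) = -2*x**2 - 2*x - 6*y**2 + 4*y.
  f_x(P) = 9, f_y(P) = -16 (gradient nonzero, so P is smooth).
Step 3: tangent line at P: 9·(x − -1) + -16·(y − 2) = 0.
Expanding: 9*x - 16*y + 41 = 0.


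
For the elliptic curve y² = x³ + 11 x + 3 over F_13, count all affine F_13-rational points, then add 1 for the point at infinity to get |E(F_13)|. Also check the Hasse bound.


Affine points = {(0, 4), (0, 9), (5, 1), (5, 12), (6, 5), (6, 8), (9, 5), (9, 8), (11, 5), (11, 8), (12, 2), (12, 11)}; affine count = 12; |E(F_13)| = 13.

Discriminant check: Δ ∝ 4a³ + 27b² = 4·11³ + 27·3² = 4·1331 + 27·9 ≡ 3 (mod 13). Nonzero ⇒ E is nonsingular.
For each x ∈ F_13, compute rhs = x³ + 11·x + 3 mod 13, then count y ∈ F_13 with y² ≡ rhs.
  x = 0: rhs = 3, matching y values: 4, 9 (2 points).
  x = 1: rhs = 2, matching y values: none (0 points).
  x = 2: rhs = 7, matching y values: none (0 points).
  x = 3: rhs = 11, matching y values: none (0 points).
  x = 4: rhs = 7, matching y values: none (0 points).
  x = 5: rhs = 1, matching y values: 1, 12 (2 points).
  x = 6: rhs = 12, matching y values: 5, 8 (2 points).
  x = 7: rhs = 7, matching y values: none (0 points).
  x = 8: rhs = 5, matching y values: none (0 points).
  x = 9: rhs = 12, matching y values: 5, 8 (2 points).
  x = 10: rhs = 8, matching y values: none (0 points).
  x = 11: rhs = 12, matching y values: 5, 8 (2 points).
  x = 12: rhs = 4, matching y values: 2, 11 (2 points).
Total affine count: 12.
Full point count |E(F_13)| = 12 + 1 = 13.
Hasse bound: |13 − (13+1)| = |-1| = 1 ≤ 2√13 ≈ 7.2111 ✓.


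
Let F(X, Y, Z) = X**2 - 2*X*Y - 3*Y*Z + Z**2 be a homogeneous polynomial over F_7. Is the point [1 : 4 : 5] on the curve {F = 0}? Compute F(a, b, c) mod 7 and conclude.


F(1,4,5) ≡ 0 (mod 7); P is on the curve.

Evaluate F(1, 4, 5) term-by-term (mod 7).
  X**2 ↦ 1·1·1·1 = 1
  -2*X*Y ↦ -2·1·4·1 = -8
  -3*Y*Z ↦ -3·1·4·5 = -60
  Z**2 ↦ 1·1·1·25 = 25
Sum: F(1, 4, 5) = (1) + (-8) + (-60) + (25) = -42.
Reducing mod 7: -42 ≡ 0 (mod 7).
Since F(a, b, c) ≡ 0 (mod 7), P lies on the curve.


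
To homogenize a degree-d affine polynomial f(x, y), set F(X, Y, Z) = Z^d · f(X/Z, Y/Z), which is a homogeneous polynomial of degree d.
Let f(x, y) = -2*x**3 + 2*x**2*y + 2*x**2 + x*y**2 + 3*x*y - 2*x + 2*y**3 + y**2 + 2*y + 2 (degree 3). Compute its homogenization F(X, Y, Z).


F(X, Y, Z) = -2*X**3 + 2*X**2*Y + 2*X**2*Z + X*Y**2 + 3*X*Y*Z - 2*X*Z**2 + 2*Y**3 + Y**2*Z + 2*Y*Z**2 + 2*Z**3

deg(f) = 3.
Substitute x = X/Z, y = Y/Z into f, then multiply by Z^3.
  monomial -2·x^3·y^0 ↦ -2·X^3·Y^0·Z^0.
  monomial 2·x^2·y^1 ↦ 2·X^2·Y^1·Z^0.
  monomial 2·x^2·y^0 ↦ 2·X^2·Y^0·Z^1.
  monomial 1·x^1·y^2 ↦ 1·X^1·Y^2·Z^0.
  monomial 3·x^1·y^1 ↦ 3·X^1·Y^1·Z^1.
  monomial -2·x^1·y^0 ↦ -2·X^1·Y^0·Z^2.
  monomial 2·x^0·y^3 ↦ 2·X^0·Y^3·Z^0.
  monomial 1·x^0·y^2 ↦ 1·X^0·Y^2·Z^1.
  monomial 2·x^0·y^1 ↦ 2·X^0·Y^1·Z^2.
  monomial 2·x^0·y^0 ↦ 2·X^0·Y^0·Z^3.
Collecting: F(X, Y, Z) = -2*X**3 + 2*X**2*Y + 2*X**2*Z + X*Y**2 + 3*X*Y*Z - 2*X*Z**2 + 2*Y**3 + Y**2*Z + 2*Y*Z**2 + 2*Z**3.


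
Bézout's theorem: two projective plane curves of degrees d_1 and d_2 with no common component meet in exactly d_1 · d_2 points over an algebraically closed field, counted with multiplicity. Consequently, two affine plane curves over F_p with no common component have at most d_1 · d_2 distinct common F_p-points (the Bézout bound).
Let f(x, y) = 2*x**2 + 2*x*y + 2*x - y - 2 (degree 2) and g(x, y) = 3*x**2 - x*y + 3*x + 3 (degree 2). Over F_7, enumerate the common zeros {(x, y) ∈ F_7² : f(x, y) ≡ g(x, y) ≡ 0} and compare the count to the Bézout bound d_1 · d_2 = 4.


Common zeros: {(5, 6), (6, 4)}; count = 2; Bézout bound = 4.

deg(f) = 2, deg(g) = 2, so Bézout bound = 4.
Scan x ∈ F_7. For each x, list the y ∈ F_7 with f(x, y) ≡ 0 and those with g(x, y) ≡ 0 (mod 7); the common zeros in that column are the intersection.
  x = 0: f ≡ 0 at y ∈ {5}; g ≡ 0 at y ∈ ∅; common: ∅.
  x = 1: f ≡ 0 at y ∈ {5}; g ≡ 0 at y ∈ {2}; common: ∅.
  x = 2: f ≡ 0 at y ∈ {6}; g ≡ 0 at y ∈ {0}; common: ∅.
  x = 3: f ≡ 0 at y ∈ {4}; g ≡ 0 at y ∈ {6}; common: ∅.
  x = 4: f ≡ 0 at y ∈ ∅; g ≡ 0 at y ∈ {0}; common: ∅.
  x = 5: f ≡ 0 at y ∈ {6}; g ≡ 0 at y ∈ {6}; common: {6}.
  x = 6: f ≡ 0 at y ∈ {4}; g ≡ 0 at y ∈ {4}; common: {4}.
Collecting: common zeros = {(5, 6), (6, 4)}, so the count is 2.
Comparison with the Bézout bound: 2 ≤ 4 = deg(f)·deg(g), as expected for curves with no common component (the affine F_7-count falls short of the bound because intersections may lie at infinity, over extension fields, or carry multiplicity).


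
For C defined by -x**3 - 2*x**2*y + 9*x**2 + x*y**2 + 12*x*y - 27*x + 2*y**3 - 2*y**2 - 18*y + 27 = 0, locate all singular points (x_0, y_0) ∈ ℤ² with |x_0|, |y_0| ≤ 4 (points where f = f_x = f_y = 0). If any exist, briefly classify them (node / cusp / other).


Singular points: {(3, 0)}; classification: cusp.

Compute partial derivatives:
  f_x = -3*x**2 - 4*x*y + 18*x + y**2 + 12*y - 27.
  f_y = -2*x**2 + 2*x*y + 12*x + 6*y**2 - 4*y - 18.
Scan x_0 ∈ {−4, ..., 4}. For each x_0, f_y(x_0, y) is a polynomial in y; find its integer roots y ∈ {−4, ..., 4}, then test f_x and f at those candidates.
  x = -4: f_y(-4, y) = 6*y**2 - 12*y - 98; no integer root y with |y| ≤ 4.
  x = -3: f_y(-3, y) = 6*y**2 - 10*y - 72; no integer root y with |y| ≤ 4.
  x = -2: f_y(-2, y) = 6*y**2 - 8*y - 50; no integer root y with |y| ≤ 4.
  x = -1: f_y(-1, y) = 6*y**2 - 6*y - 32; no integer root y with |y| ≤ 4.
  x = 0: f_y(0, y) = 6*y**2 - 4*y - 18; no integer root y with |y| ≤ 4.
  x = 1: f_y(1, y) = 6*y**2 - 2*y - 8; vanishes at y ∈ {-1}. (1, -1): f_x = -19 ≠ 0.
  x = 2: f_y(2, y) = 6*y**2 - 2; no integer root y with |y| ≤ 4.
  x = 3: f_y(3, y) = 6*y**2 + 2*y; vanishes at y ∈ {0}. (3, 0): f_x = 0, f = 0 — SINGULAR.
  x = 4: f_y(4, y) = 6*y**2 + 4*y - 2; vanishes at y ∈ {-1}. (4, -1): f_x = 2 ≠ 0.
Only singular point on the grid: (3, 0).
Classify: substitute x = 3 + u, y = 0 + v and expand: f = -u**3 - 2*u**2*v + u*v**2 + 2*v**3 + v**2.
No constant or linear terms (consistent with a singular point). Quadratic part: v**2. Cubic part: -u**3 - 2*u**2*v + u*v**2 + 2*v**3.
The quadratic part v**2 is a perfect square, so there is a single (double) tangent line v = 0, i.e. y = 0. Restricting the cubic part to that line (v = 0) leaves -u**3 ≠ 0, so f is not divisible by v and the branch is v² ≈ u**3 to lowest order — this is a cusp.
Classification: cusp.


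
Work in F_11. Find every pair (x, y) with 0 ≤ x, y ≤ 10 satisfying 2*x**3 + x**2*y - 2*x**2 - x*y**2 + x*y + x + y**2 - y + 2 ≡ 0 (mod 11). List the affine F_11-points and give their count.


Affine F_11-points: {(0, 5), (0, 7), (1, 8), (3, 2), (3, 9), (4, 3), (4, 7), (8, 3), (8, 4), (9, 8), (9, 10), (10, 7), (10, 10)}; count = 13.

For each of the 121 pairs (x, y) ∈ F_11², evaluate f(x, y) mod 11. Record the zeros.
  x = 0: [0↦2, 1↦2, 2↦4, 3↦8, 4↦3, 5↦0, 6↦10, 7↦0, 8↦3, 9↦8, 10↦4]  zeros at y ∈ {5, 7}
  x = 1: [0↦3, 1↦4, 2↦5, 3↦6, 4↦7, 5↦8, 6↦9, 7↦10, 8↦0, 9↦1, 10↦2]  zeros at y ∈ {8}
  x = 2: [0↦1, 1↦5, 2↦7, 3↦7, 4↦5, 5↦1, 6↦6, 7↦9, 8↦10, 9↦9, 10↦6]  zeros at y ∈ ∅
  x = 3: [0↦8, 1↦6, 2↦0, 3↦1, 4↦9, 5↦2, 6↦2, 7↦9, 8↦1, 9↦0, 10↦6]  zeros at y ∈ {2, 9}
  x = 4: [0↦3, 1↦8, 2↦7, 3↦0, 4↦9, 5↦1, 6↦9, 7↦0, 8↦7, 9↦8, 10↦3]  zeros at y ∈ {3, 7}
  x = 5: [0↦9, 1↦1, 2↦7, 3↦5, 4↦6, 5↦10, 6↦6, 7↦5, 8↦7, 9↦1, 10↦9]  zeros at y ∈ ∅
  x = 6: [0↦5, 1↦8, 2↦1, 3↦6, 4↦1, 5↦8, 6↦5, 7↦3, 8↦2, 9↦2, 10↦3]  zeros at y ∈ ∅
  x = 7: [0↦3, 1↦8, 2↦1, 3↦4, 4↦6, 5↦7, 6↦7, 7↦6, 8↦4, 9↦1, 10↦8]  zeros at y ∈ ∅
  x = 8: [0↦4, 1↦2, 2↦8, 3↦0, 4↦0, 5↦8, 6↦2, 7↦4, 8↦3, 9↦10, 10↦3]  zeros at y ∈ {3, 4}
  x = 9: [0↦9, 1↦2, 2↦1, 3↦6, 4↦6, 5↦1, 6↦2, 7↦9, 8↦0, 9↦8, 10↦0]  zeros at y ∈ {8, 10}
  x = 10: [0↦8, 1↦9, 2↦3, 3↦1, 4↦3, 5↦9, 6↦8, 7↦0, 8↦7, 9↦7, 10↦0]  zeros at y ∈ {7, 10}
Collecting zeros: affine points = {(0, 5), (0, 7), (1, 8), (3, 2), (3, 9), (4, 3), (4, 7), (8, 3), (8, 4), (9, 8), (9, 10), (10, 7), (10, 10)}.
Total count |C(F_11)_aff| = 13.


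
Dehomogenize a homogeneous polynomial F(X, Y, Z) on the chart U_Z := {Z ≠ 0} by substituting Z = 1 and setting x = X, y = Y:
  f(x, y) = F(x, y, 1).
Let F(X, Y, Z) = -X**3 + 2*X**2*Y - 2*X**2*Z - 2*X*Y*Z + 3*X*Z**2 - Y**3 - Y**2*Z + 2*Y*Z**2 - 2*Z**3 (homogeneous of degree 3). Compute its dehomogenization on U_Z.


f(x, y) = -x**3 + 2*x**2*y - 2*x**2 - 2*x*y + 3*x - y**3 - y**2 + 2*y - 2

On U_Z we set Z = 1. Each monomial c·X^i·Y^j·Z^k in F becomes c·x^i·y^j·1^k = c·x^i·y^j.
Substituting Z = 1: F(X, Y, 1) = -x**3 + 2*x**2*y - 2*x**2 - 2*x*y + 3*x - y**3 - y**2 + 2*y - 2.
Note: deg(f) ≤ deg(F) = 3; strict inequality happens when F is divisible by Z (lost terms).


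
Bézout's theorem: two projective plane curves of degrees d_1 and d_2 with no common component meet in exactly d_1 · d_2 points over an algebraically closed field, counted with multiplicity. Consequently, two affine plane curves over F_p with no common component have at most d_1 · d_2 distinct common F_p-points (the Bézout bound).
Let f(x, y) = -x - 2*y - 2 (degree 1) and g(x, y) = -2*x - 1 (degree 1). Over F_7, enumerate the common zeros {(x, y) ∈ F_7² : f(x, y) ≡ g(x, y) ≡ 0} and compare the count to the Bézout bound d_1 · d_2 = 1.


Common zeros: {(3, 1)}; count = 1; Bézout bound = 1.

deg(f) = 1, deg(g) = 1, so Bézout bound = 1.
Scan x ∈ F_7. For each x, list the y ∈ F_7 with f(x, y) ≡ 0 and those with g(x, y) ≡ 0 (mod 7); the common zeros in that column are the intersection.
  x = 0: f ≡ 0 at y ∈ {6}; g ≡ 0 at y ∈ ∅; common: ∅.
  x = 1: f ≡ 0 at y ∈ {2}; g ≡ 0 at y ∈ ∅; common: ∅.
  x = 2: f ≡ 0 at y ∈ {5}; g ≡ 0 at y ∈ ∅; common: ∅.
  x = 3: f ≡ 0 at y ∈ {1}; g ≡ 0 at y ∈ {0, 1, 2, 3, 4, 5, 6}; common: {1}.
  x = 4: f ≡ 0 at y ∈ {4}; g ≡ 0 at y ∈ ∅; common: ∅.
  x = 5: f ≡ 0 at y ∈ {0}; g ≡ 0 at y ∈ ∅; common: ∅.
  x = 6: f ≡ 0 at y ∈ {3}; g ≡ 0 at y ∈ ∅; common: ∅.
Collecting: common zeros = {(3, 1)}, so the count is 1.
Comparison with the Bézout bound: 1 ≤ 1 = deg(f)·deg(g), as expected for curves with no common component (the bound is attained).


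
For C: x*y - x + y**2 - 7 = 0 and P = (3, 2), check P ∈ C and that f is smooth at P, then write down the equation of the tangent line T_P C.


Tangent line at P: x + 7*y - 17 = 0.

Step 1: f(3, 2) = 0, so P lies on C.
Step 2: partial derivatives
  f_x(x, y) = y - 1, f_y(x, y) = x + 2*y.
  f_x(P) = 1, f_y(P) = 7 (gradient nonzero, so P is smooth).
Step 3: tangent line at P: 1·(x − 3) + 7·(y − 2) = 0.
Expanding: x + 7*y - 17 = 0.


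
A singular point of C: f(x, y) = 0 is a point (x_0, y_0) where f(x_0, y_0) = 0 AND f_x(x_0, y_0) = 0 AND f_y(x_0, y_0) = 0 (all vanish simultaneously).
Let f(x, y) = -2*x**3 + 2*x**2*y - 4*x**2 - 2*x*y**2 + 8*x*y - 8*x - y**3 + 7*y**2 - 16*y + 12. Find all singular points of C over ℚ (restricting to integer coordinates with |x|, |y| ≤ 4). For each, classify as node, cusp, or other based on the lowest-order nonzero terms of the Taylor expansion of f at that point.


Singular points: {(0, 2)}; classification: cusp.

Compute partial derivatives:
  f_x = -6*x**2 + 4*x*y - 8*x - 2*y**2 + 8*y - 8.
  f_y = 2*x**2 - 4*x*y + 8*x - 3*y**2 + 14*y - 16.
Scan x_0 ∈ {−4, ..., 4}. For each x_0, f_y(x_0, y) is a polynomial in y; find its integer roots y ∈ {−4, ..., 4}, then test f_x and f at those candidates.
  x = -4: f_y(-4, y) = -3*y**2 + 30*y - 16; no integer root y with |y| ≤ 4.
  x = -3: f_y(-3, y) = -3*y**2 + 26*y - 22; no integer root y with |y| ≤ 4.
  x = -2: f_y(-2, y) = -3*y**2 + 22*y - 24; no integer root y with |y| ≤ 4.
  x = -1: f_y(-1, y) = -3*y**2 + 18*y - 22; no integer root y with |y| ≤ 4.
  x = 0: f_y(0, y) = -3*y**2 + 14*y - 16; vanishes at y ∈ {2}. (0, 2): f_x = 0, f = 0 — SINGULAR.
  x = 1: f_y(1, y) = -3*y**2 + 10*y - 6; no integer root y with |y| ≤ 4.
  x = 2: f_y(2, y) = -3*y**2 + 6*y + 8; no integer root y with |y| ≤ 4.
  x = 3: f_y(3, y) = -3*y**2 + 2*y + 26; no integer root y with |y| ≤ 4.
  x = 4: f_y(4, y) = -3*y**2 - 2*y + 48; no integer root y with |y| ≤ 4.
Only singular point on the grid: (0, 2).
Classify: substitute x = 0 + u, y = 2 + v and expand: f = -2*u**3 + 2*u**2*v - 2*u*v**2 - v**3 + v**2.
No constant or linear terms (consistent with a singular point). Quadratic part: v**2. Cubic part: -2*u**3 + 2*u**2*v - 2*u*v**2 - v**3.
The quadratic part v**2 is a perfect square, so there is a single (double) tangent line v = 0, i.e. y = 2. Restricting the cubic part to that line (v = 0) leaves -2*u**3 ≠ 0, so f is not divisible by v and the branch is v² ≈ 2*u**3 to lowest order — this is a cusp.
Classification: cusp.


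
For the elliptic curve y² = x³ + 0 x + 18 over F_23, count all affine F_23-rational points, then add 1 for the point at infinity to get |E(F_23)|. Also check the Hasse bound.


Affine points = {(0, 8), (0, 15), (2, 7), (2, 16), (4, 6), (4, 17), (6, 2), (6, 21), (7, 4), (7, 19), (8, 1), (8, 22), (10, 11), (10, 12), (14, 5), (14, 18), (15, 9), (15, 14), (17, 3), (17, 20), (18, 10), (18, 13), (19, 0)}; affine count = 23; |E(F_23)| = 24.

Discriminant check: Δ ∝ 4a³ + 27b² = 4·0³ + 27·18² = 4·0 + 27·324 ≡ 8 (mod 23). Nonzero ⇒ E is nonsingular.
For each x ∈ F_23, compute rhs = x³ + 0·x + 18 mod 23, then count y ∈ F_23 with y² ≡ rhs.
  x = 0: rhs = 18, matching y values: 8, 15 (2 points).
  x = 1: rhs = 19, matching y values: none (0 points).
  x = 2: rhs = 3, matching y values: 7, 16 (2 points).
  x = 3: rhs = 22, matching y values: none (0 points).
  x = 4: rhs = 13, matching y values: 6, 17 (2 points).
  x = 5: rhs = 5, matching y values: none (0 points).
  x = 6: rhs = 4, matching y values: 2, 21 (2 points).
  x = 7: rhs = 16, matching y values: 4, 19 (2 points).
  x = 8: rhs = 1, matching y values: 1, 22 (2 points).
  x = 9: rhs = 11, matching y values: none (0 points).
  x = 10: rhs = 6, matching y values: 11, 12 (2 points).
  x = 11: rhs = 15, matching y values: none (0 points).
  x = 12: rhs = 21, matching y values: none (0 points).
  x = 13: rhs = 7, matching y values: none (0 points).
  x = 14: rhs = 2, matching y values: 5, 18 (2 points).
  x = 15: rhs = 12, matching y values: 9, 14 (2 points).
  x = 16: rhs = 20, matching y values: none (0 points).
  x = 17: rhs = 9, matching y values: 3, 20 (2 points).
  x = 18: rhs = 8, matching y values: 10, 13 (2 points).
  x = 19: rhs = 0, matching y values: 0 (1 points).
  x = 20: rhs = 14, matching y values: none (0 points).
  x = 21: rhs = 10, matching y values: none (0 points).
  x = 22: rhs = 17, matching y values: none (0 points).
Total affine count: 23.
Full point count |E(F_23)| = 23 + 1 = 24.
Hasse bound: |24 − (23+1)| = |0| = 0 ≤ 2√23 ≈ 9.5917 ✓.


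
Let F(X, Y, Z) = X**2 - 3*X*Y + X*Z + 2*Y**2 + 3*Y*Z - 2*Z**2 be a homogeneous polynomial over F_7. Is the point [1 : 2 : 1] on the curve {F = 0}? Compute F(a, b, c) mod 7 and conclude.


F(1,2,1) ≡ 1 (mod 7); P is NOT on the curve.

Evaluate F(1, 2, 1) term-by-term (mod 7).
  X**2 ↦ 1·1·1·1 = 1
  -3*X*Y ↦ -3·1·2·1 = -6
  X*Z ↦ 1·1·1·1 = 1
  2*Y**2 ↦ 2·1·4·1 = 8
  3*Y*Z ↦ 3·1·2·1 = 6
  -2*Z**2 ↦ -2·1·1·1 = -2
Sum: F(1, 2, 1) = (1) + (-6) + (1) + (8) + (6) + (-2) = 8.
Reducing mod 7: 8 ≡ 1 (mod 7).
Since F(a, b, c) ≡ 1 ≠ 0 (mod 7), P does NOT lie on the curve.


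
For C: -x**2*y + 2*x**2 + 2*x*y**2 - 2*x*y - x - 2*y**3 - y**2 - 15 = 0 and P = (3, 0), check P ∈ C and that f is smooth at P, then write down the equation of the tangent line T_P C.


Tangent line at P: 11*x - 15*y - 33 = 0.

Step 1: f(3, 0) = 0, so P lies on C.
Step 2: partial derivatives
  f_x(x, y) = -2*x*y + 4*x + 2*y**2 - 2*y - 1, f_y(x, y) = -x**2 + 4*x*y - 2*x - 6*y**2 - 2*y.
  f_x(P) = 11, f_y(P) = -15 (gradient nonzero, so P is smooth).
Step 3: tangent line at P: 11·(x − 3) + -15·(y − 0) = 0.
Expanding: 11*x - 15*y - 33 = 0.


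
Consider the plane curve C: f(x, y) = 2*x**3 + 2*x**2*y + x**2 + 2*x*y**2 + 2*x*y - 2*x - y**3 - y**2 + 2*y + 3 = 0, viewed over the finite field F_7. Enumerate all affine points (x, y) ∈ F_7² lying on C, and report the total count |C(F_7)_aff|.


Affine F_7-points: {(1, 6), (2, 1), (4, 3), (4, 5), (4, 6), (5, 2), (6, 6)}; count = 7.

For each of the 49 pairs (x, y) ∈ F_7², evaluate f(x, y) mod 7. Record the zeros.
  x = 0: [0↦3, 1↦3, 2↦2, 3↦1, 4↦1, 5↦3, 6↦1]  zeros at y ∈ ∅
  x = 1: [0↦4, 1↦3, 2↦5, 3↦4, 4↦1, 5↦4, 6↦0]  zeros at y ∈ {6}
  x = 2: [0↦5, 1↦0, 2↦2, 3↦5, 4↦3, 5↦4, 6↦2]  zeros at y ∈ {1}
  x = 3: [0↦4, 1↦6, 2↦5, 3↦2, 4↦5, 5↦1, 6↦5]  zeros at y ∈ ∅
  x = 4: [0↦6, 1↦5, 2↦5, 3↦0, 4↦5, 5↦0, 6↦0]  zeros at y ∈ {3, 5, 6}
  x = 5: [0↦2, 1↦2, 2↦0, 3↦4, 4↦1, 5↦6, 6↦6]  zeros at y ∈ {2}
  x = 6: [0↦4, 1↦2, 2↦2, 3↦5, 4↦5, 5↦3, 6↦0]  zeros at y ∈ {6}
Collecting zeros: affine points = {(1, 6), (2, 1), (4, 3), (4, 5), (4, 6), (5, 2), (6, 6)}.
Total count |C(F_7)_aff| = 7.


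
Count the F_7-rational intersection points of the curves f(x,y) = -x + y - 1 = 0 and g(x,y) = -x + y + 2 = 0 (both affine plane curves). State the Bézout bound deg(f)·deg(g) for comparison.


Common zeros: ∅; count = 0; Bézout bound = 1.

deg(f) = 1, deg(g) = 1, so Bézout bound = 1.
Scan x ∈ F_7. For each x, list the y ∈ F_7 with f(x, y) ≡ 0 and those with g(x, y) ≡ 0 (mod 7); the common zeros in that column are the intersection.
  x = 0: f ≡ 0 at y ∈ {1}; g ≡ 0 at y ∈ {5}; common: ∅.
  x = 1: f ≡ 0 at y ∈ {2}; g ≡ 0 at y ∈ {6}; common: ∅.
  x = 2: f ≡ 0 at y ∈ {3}; g ≡ 0 at y ∈ {0}; common: ∅.
  x = 3: f ≡ 0 at y ∈ {4}; g ≡ 0 at y ∈ {1}; common: ∅.
  x = 4: f ≡ 0 at y ∈ {5}; g ≡ 0 at y ∈ {2}; common: ∅.
  x = 5: f ≡ 0 at y ∈ {6}; g ≡ 0 at y ∈ {3}; common: ∅.
  x = 6: f ≡ 0 at y ∈ {0}; g ≡ 0 at y ∈ {4}; common: ∅.
Collecting: common zeros = ∅, so the count is 0.
Comparison with the Bézout bound: 0 ≤ 1 = deg(f)·deg(g), as expected for curves with no common component (the affine F_7-count falls short of the bound because intersections may lie at infinity, over extension fields, or carry multiplicity).


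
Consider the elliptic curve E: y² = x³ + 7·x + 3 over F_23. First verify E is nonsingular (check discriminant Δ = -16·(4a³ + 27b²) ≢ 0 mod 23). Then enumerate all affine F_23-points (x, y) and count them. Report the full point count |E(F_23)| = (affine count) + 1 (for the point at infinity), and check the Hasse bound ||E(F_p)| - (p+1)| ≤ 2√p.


Affine points = {(0, 7), (0, 16), (2, 5), (2, 18), (4, 7), (4, 16), (5, 5), (5, 18), (6, 10), (6, 13), (7, 2), (7, 21), (9, 6), (9, 17), (11, 10), (11, 13), (14, 4), (14, 19), (16, 5), (16, 18), (18, 2), (18, 21), (19, 7), (19, 16), (20, 1), (20, 22), (21, 2), (21, 21), (22, 8), (22, 15)}; affine count = 30; |E(F_23)| = 31.

Discriminant check: Δ ∝ 4a³ + 27b² = 4·7³ + 27·3² = 4·343 + 27·9 ≡ 5 (mod 23). Nonzero ⇒ E is nonsingular.
For each x ∈ F_23, compute rhs = x³ + 7·x + 3 mod 23, then count y ∈ F_23 with y² ≡ rhs.
  x = 0: rhs = 3, matching y values: 7, 16 (2 points).
  x = 1: rhs = 11, matching y values: none (0 points).
  x = 2: rhs = 2, matching y values: 5, 18 (2 points).
  x = 3: rhs = 5, matching y values: none (0 points).
  x = 4: rhs = 3, matching y values: 7, 16 (2 points).
  x = 5: rhs = 2, matching y values: 5, 18 (2 points).
  x = 6: rhs = 8, matching y values: 10, 13 (2 points).
  x = 7: rhs = 4, matching y values: 2, 21 (2 points).
  x = 8: rhs = 19, matching y values: none (0 points).
  x = 9: rhs = 13, matching y values: 6, 17 (2 points).
  x = 10: rhs = 15, matching y values: none (0 points).
  x = 11: rhs = 8, matching y values: 10, 13 (2 points).
  x = 12: rhs = 21, matching y values: none (0 points).
  x = 13: rhs = 14, matching y values: none (0 points).
  x = 14: rhs = 16, matching y values: 4, 19 (2 points).
  x = 15: rhs = 10, matching y values: none (0 points).
  x = 16: rhs = 2, matching y values: 5, 18 (2 points).
  x = 17: rhs = 21, matching y values: none (0 points).
  x = 18: rhs = 4, matching y values: 2, 21 (2 points).
  x = 19: rhs = 3, matching y values: 7, 16 (2 points).
  x = 20: rhs = 1, matching y values: 1, 22 (2 points).
  x = 21: rhs = 4, matching y values: 2, 21 (2 points).
  x = 22: rhs = 18, matching y values: 8, 15 (2 points).
Total affine count: 30.
Full point count |E(F_23)| = 30 + 1 = 31.
Hasse bound: |31 − (23+1)| = |7| = 7 ≤ 2√23 ≈ 9.5917 ✓.


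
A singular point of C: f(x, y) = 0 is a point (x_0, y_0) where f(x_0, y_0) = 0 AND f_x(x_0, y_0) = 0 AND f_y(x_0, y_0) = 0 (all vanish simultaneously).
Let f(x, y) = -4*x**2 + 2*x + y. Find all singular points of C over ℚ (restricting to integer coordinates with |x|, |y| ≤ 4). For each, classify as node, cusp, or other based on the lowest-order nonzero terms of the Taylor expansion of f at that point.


No singular points in the scanned grid; C is smooth there.

Compute partial derivatives:
  f_x = 2 - 8*x.
  f_y = 1.
f_y = 1 is a nonzero constant, so f_y never vanishes: no point (x, y) can satisfy f = f_x = f_y = 0. In particular no (x, y) ∈ {−4, ..., 4}² is singular; the curve is smooth.


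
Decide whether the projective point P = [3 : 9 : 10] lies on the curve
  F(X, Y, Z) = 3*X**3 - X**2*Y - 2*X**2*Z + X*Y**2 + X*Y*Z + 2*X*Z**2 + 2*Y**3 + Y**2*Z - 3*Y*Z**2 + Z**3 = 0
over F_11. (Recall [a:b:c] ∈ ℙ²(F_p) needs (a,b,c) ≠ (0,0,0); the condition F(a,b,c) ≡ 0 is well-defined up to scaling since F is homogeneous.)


F(3,9,10) ≡ 5 (mod 11); P is NOT on the curve.

Evaluate F(3, 9, 10) term-by-term (mod 11).
  3*X**3 ↦ 3·27·1·1 = 81
  -X**2*Y ↦ -1·9·9·1 = -81
  -2*X**2*Z ↦ -2·9·1·10 = -180
  X*Y**2 ↦ 1·3·81·1 = 243
  X*Y*Z ↦ 1·3·9·10 = 270
  2*X*Z**2 ↦ 2·3·1·100 = 600
  2*Y**3 ↦ 2·1·729·1 = 1458
  Y**2*Z ↦ 1·1·81·10 = 810
  -3*Y*Z**2 ↦ -3·1·9·100 = -2700
  Z**3 ↦ 1·1·1·1000 = 1000
Sum: F(3, 9, 10) = (81) + (-81) + (-180) + (243) + (270) + (600) + (1458) + (810) + (-2700) + (1000) = 1501.
Reducing mod 11: 1501 ≡ 5 (mod 11).
Since F(a, b, c) ≡ 5 ≠ 0 (mod 11), P does NOT lie on the curve.


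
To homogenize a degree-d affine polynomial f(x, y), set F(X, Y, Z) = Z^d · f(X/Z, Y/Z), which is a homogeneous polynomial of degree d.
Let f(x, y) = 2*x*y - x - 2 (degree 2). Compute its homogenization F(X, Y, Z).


F(X, Y, Z) = 2*X*Y - X*Z - 2*Z**2

deg(f) = 2.
Substitute x = X/Z, y = Y/Z into f, then multiply by Z^2.
  monomial 2·x^1·y^1 ↦ 2·X^1·Y^1·Z^0.
  monomial -1·x^1·y^0 ↦ -1·X^1·Y^0·Z^1.
  monomial -2·x^0·y^0 ↦ -2·X^0·Y^0·Z^2.
Collecting: F(X, Y, Z) = 2*X*Y - X*Z - 2*Z**2.


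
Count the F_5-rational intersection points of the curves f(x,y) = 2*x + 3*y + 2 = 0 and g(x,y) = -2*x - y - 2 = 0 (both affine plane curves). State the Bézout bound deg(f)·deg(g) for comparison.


Common zeros: {(4, 0)}; count = 1; Bézout bound = 1.

deg(f) = 1, deg(g) = 1, so Bézout bound = 1.
Scan x ∈ F_5. For each x, list the y ∈ F_5 with f(x, y) ≡ 0 and those with g(x, y) ≡ 0 (mod 5); the common zeros in that column are the intersection.
  x = 0: f ≡ 0 at y ∈ {1}; g ≡ 0 at y ∈ {3}; common: ∅.
  x = 1: f ≡ 0 at y ∈ {2}; g ≡ 0 at y ∈ {1}; common: ∅.
  x = 2: f ≡ 0 at y ∈ {3}; g ≡ 0 at y ∈ {4}; common: ∅.
  x = 3: f ≡ 0 at y ∈ {4}; g ≡ 0 at y ∈ {2}; common: ∅.
  x = 4: f ≡ 0 at y ∈ {0}; g ≡ 0 at y ∈ {0}; common: {0}.
Collecting: common zeros = {(4, 0)}, so the count is 1.
Comparison with the Bézout bound: 1 ≤ 1 = deg(f)·deg(g), as expected for curves with no common component (the bound is attained).


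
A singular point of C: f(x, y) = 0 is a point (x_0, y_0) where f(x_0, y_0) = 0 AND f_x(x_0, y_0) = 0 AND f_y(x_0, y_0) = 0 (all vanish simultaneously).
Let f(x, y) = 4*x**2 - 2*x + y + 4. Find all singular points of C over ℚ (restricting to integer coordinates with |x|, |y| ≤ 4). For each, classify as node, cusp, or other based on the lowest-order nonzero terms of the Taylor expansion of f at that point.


No singular points in the scanned grid; C is smooth there.

Compute partial derivatives:
  f_x = 8*x - 2.
  f_y = 1.
f_y = 1 is a nonzero constant, so f_y never vanishes: no point (x, y) can satisfy f = f_x = f_y = 0. In particular no (x, y) ∈ {−4, ..., 4}² is singular; the curve is smooth.


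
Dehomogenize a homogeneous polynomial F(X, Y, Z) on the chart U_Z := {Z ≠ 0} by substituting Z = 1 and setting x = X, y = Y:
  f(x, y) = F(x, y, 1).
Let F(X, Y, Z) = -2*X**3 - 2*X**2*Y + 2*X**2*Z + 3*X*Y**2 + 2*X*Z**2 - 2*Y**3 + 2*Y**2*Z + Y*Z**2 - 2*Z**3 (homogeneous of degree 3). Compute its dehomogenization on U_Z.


f(x, y) = -2*x**3 - 2*x**2*y + 2*x**2 + 3*x*y**2 + 2*x - 2*y**3 + 2*y**2 + y - 2

On U_Z we set Z = 1. Each monomial c·X^i·Y^j·Z^k in F becomes c·x^i·y^j·1^k = c·x^i·y^j.
Substituting Z = 1: F(X, Y, 1) = -2*x**3 - 2*x**2*y + 2*x**2 + 3*x*y**2 + 2*x - 2*y**3 + 2*y**2 + y - 2.
Note: deg(f) ≤ deg(F) = 3; strict inequality happens when F is divisible by Z (lost terms).


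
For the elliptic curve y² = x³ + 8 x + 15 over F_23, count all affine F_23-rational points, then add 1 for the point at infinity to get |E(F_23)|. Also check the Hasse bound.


Affine points = {(1, 1), (1, 22), (2, 4), (2, 19), (6, 7), (6, 16), (7, 0), (8, 4), (8, 19), (11, 10), (11, 13), (13, 4), (13, 19), (17, 2), (17, 21), (22, 11), (22, 12)}; affine count = 17; |E(F_23)| = 18.

Discriminant check: Δ ∝ 4a³ + 27b² = 4·8³ + 27·15² = 4·512 + 27·225 ≡ 4 (mod 23). Nonzero ⇒ E is nonsingular.
For each x ∈ F_23, compute rhs = x³ + 8·x + 15 mod 23, then count y ∈ F_23 with y² ≡ rhs.
  x = 0: rhs = 15, matching y values: none (0 points).
  x = 1: rhs = 1, matching y values: 1, 22 (2 points).
  x = 2: rhs = 16, matching y values: 4, 19 (2 points).
  x = 3: rhs = 20, matching y values: none (0 points).
  x = 4: rhs = 19, matching y values: none (0 points).
  x = 5: rhs = 19, matching y values: none (0 points).
  x = 6: rhs = 3, matching y values: 7, 16 (2 points).
  x = 7: rhs = 0, matching y values: 0 (1 points).
  x = 8: rhs = 16, matching y values: 4, 19 (2 points).
  x = 9: rhs = 11, matching y values: none (0 points).
  x = 10: rhs = 14, matching y values: none (0 points).
  x = 11: rhs = 8, matching y values: 10, 13 (2 points).
  x = 12: rhs = 22, matching y values: none (0 points).
  x = 13: rhs = 16, matching y values: 4, 19 (2 points).
  x = 14: rhs = 19, matching y values: none (0 points).
  x = 15: rhs = 14, matching y values: none (0 points).
  x = 16: rhs = 7, matching y values: none (0 points).
  x = 17: rhs = 4, matching y values: 2, 21 (2 points).
  x = 18: rhs = 11, matching y values: none (0 points).
  x = 19: rhs = 11, matching y values: none (0 points).
  x = 20: rhs = 10, matching y values: none (0 points).
  x = 21: rhs = 14, matching y values: none (0 points).
  x = 22: rhs = 6, matching y values: 11, 12 (2 points).
Total affine count: 17.
Full point count |E(F_23)| = 17 + 1 = 18.
Hasse bound: |18 − (23+1)| = |-6| = 6 ≤ 2√23 ≈ 9.5917 ✓.
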